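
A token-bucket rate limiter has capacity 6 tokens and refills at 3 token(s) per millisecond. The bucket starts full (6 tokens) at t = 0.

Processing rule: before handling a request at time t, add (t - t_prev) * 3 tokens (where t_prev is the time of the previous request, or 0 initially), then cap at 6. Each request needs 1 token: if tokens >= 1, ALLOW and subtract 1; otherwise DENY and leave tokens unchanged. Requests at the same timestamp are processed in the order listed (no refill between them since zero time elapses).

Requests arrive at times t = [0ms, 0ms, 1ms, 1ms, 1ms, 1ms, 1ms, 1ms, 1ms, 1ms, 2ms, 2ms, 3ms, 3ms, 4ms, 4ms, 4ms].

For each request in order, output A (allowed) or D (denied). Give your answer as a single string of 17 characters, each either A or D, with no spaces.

Simulating step by step:
  req#1 t=0ms: ALLOW
  req#2 t=0ms: ALLOW
  req#3 t=1ms: ALLOW
  req#4 t=1ms: ALLOW
  req#5 t=1ms: ALLOW
  req#6 t=1ms: ALLOW
  req#7 t=1ms: ALLOW
  req#8 t=1ms: ALLOW
  req#9 t=1ms: DENY
  req#10 t=1ms: DENY
  req#11 t=2ms: ALLOW
  req#12 t=2ms: ALLOW
  req#13 t=3ms: ALLOW
  req#14 t=3ms: ALLOW
  req#15 t=4ms: ALLOW
  req#16 t=4ms: ALLOW
  req#17 t=4ms: ALLOW

Answer: AAAAAAAADDAAAAAAA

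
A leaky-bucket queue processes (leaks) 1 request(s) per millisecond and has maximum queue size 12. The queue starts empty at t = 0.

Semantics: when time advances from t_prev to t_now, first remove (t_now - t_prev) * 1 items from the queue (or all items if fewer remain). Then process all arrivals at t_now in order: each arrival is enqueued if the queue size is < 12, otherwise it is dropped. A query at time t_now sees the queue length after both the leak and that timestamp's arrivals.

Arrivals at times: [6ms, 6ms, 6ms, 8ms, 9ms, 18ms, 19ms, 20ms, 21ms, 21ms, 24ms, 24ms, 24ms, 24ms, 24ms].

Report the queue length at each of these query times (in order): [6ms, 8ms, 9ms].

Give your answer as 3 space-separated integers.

Answer: 3 2 2

Derivation:
Queue lengths at query times:
  query t=6ms: backlog = 3
  query t=8ms: backlog = 2
  query t=9ms: backlog = 2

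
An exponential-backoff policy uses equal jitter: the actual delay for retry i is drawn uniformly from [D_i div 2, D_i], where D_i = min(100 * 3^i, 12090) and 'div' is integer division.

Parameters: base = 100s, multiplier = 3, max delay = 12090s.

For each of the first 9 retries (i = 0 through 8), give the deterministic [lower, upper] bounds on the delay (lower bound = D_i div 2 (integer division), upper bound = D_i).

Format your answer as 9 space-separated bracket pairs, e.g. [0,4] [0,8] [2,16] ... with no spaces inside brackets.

Answer: [50,100] [150,300] [450,900] [1350,2700] [4050,8100] [6045,12090] [6045,12090] [6045,12090] [6045,12090]

Derivation:
Computing bounds per retry:
  i=0: D_i=min(100*3^0,12090)=100, bounds=[50,100]
  i=1: D_i=min(100*3^1,12090)=300, bounds=[150,300]
  i=2: D_i=min(100*3^2,12090)=900, bounds=[450,900]
  i=3: D_i=min(100*3^3,12090)=2700, bounds=[1350,2700]
  i=4: D_i=min(100*3^4,12090)=8100, bounds=[4050,8100]
  i=5: D_i=min(100*3^5,12090)=12090, bounds=[6045,12090]
  i=6: D_i=min(100*3^6,12090)=12090, bounds=[6045,12090]
  i=7: D_i=min(100*3^7,12090)=12090, bounds=[6045,12090]
  i=8: D_i=min(100*3^8,12090)=12090, bounds=[6045,12090]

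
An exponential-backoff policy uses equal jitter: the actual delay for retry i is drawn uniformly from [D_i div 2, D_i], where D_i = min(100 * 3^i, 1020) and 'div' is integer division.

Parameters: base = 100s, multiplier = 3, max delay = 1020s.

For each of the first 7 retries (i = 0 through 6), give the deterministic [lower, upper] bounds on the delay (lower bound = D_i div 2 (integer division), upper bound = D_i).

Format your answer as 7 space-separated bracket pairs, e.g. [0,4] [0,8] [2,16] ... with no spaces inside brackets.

Computing bounds per retry:
  i=0: D_i=min(100*3^0,1020)=100, bounds=[50,100]
  i=1: D_i=min(100*3^1,1020)=300, bounds=[150,300]
  i=2: D_i=min(100*3^2,1020)=900, bounds=[450,900]
  i=3: D_i=min(100*3^3,1020)=1020, bounds=[510,1020]
  i=4: D_i=min(100*3^4,1020)=1020, bounds=[510,1020]
  i=5: D_i=min(100*3^5,1020)=1020, bounds=[510,1020]
  i=6: D_i=min(100*3^6,1020)=1020, bounds=[510,1020]

Answer: [50,100] [150,300] [450,900] [510,1020] [510,1020] [510,1020] [510,1020]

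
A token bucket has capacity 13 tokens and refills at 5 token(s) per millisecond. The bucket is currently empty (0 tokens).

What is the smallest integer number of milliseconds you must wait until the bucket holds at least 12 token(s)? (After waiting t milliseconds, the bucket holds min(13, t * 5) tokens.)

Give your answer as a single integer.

Answer: 3

Derivation:
Need t * 5 >= 12, so t >= 12/5.
Smallest integer t = ceil(12/5) = 3.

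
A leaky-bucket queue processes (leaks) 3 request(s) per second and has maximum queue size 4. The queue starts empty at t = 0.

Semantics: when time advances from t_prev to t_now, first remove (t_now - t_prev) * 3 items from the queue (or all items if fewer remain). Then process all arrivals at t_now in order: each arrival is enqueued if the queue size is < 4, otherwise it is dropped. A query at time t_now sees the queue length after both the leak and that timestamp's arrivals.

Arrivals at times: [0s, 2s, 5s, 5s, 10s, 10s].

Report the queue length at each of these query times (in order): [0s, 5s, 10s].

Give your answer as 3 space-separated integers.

Answer: 1 2 2

Derivation:
Queue lengths at query times:
  query t=0s: backlog = 1
  query t=5s: backlog = 2
  query t=10s: backlog = 2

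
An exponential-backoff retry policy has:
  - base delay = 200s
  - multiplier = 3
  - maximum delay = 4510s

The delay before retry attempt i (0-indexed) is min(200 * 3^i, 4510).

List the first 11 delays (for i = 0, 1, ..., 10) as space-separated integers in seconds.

Computing each delay:
  i=0: min(200*3^0, 4510) = 200
  i=1: min(200*3^1, 4510) = 600
  i=2: min(200*3^2, 4510) = 1800
  i=3: min(200*3^3, 4510) = 4510
  i=4: min(200*3^4, 4510) = 4510
  i=5: min(200*3^5, 4510) = 4510
  i=6: min(200*3^6, 4510) = 4510
  i=7: min(200*3^7, 4510) = 4510
  i=8: min(200*3^8, 4510) = 4510
  i=9: min(200*3^9, 4510) = 4510
  i=10: min(200*3^10, 4510) = 4510

Answer: 200 600 1800 4510 4510 4510 4510 4510 4510 4510 4510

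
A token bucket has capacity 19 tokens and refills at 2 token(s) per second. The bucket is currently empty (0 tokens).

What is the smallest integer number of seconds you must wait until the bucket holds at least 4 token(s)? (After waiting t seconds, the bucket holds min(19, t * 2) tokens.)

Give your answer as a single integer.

Answer: 2

Derivation:
Need t * 2 >= 4, so t >= 4/2.
Smallest integer t = ceil(4/2) = 2.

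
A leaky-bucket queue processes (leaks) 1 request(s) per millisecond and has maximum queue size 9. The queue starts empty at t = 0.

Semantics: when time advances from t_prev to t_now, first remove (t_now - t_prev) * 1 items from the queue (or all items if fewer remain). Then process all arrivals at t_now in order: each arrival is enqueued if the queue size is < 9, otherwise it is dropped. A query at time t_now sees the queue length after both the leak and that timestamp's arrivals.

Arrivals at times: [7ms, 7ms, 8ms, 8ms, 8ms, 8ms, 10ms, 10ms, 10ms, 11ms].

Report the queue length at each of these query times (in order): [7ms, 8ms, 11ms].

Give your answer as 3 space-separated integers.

Queue lengths at query times:
  query t=7ms: backlog = 2
  query t=8ms: backlog = 5
  query t=11ms: backlog = 6

Answer: 2 5 6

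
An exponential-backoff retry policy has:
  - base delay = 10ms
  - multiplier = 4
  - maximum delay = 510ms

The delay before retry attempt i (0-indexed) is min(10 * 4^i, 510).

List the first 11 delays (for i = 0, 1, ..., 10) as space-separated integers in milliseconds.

Computing each delay:
  i=0: min(10*4^0, 510) = 10
  i=1: min(10*4^1, 510) = 40
  i=2: min(10*4^2, 510) = 160
  i=3: min(10*4^3, 510) = 510
  i=4: min(10*4^4, 510) = 510
  i=5: min(10*4^5, 510) = 510
  i=6: min(10*4^6, 510) = 510
  i=7: min(10*4^7, 510) = 510
  i=8: min(10*4^8, 510) = 510
  i=9: min(10*4^9, 510) = 510
  i=10: min(10*4^10, 510) = 510

Answer: 10 40 160 510 510 510 510 510 510 510 510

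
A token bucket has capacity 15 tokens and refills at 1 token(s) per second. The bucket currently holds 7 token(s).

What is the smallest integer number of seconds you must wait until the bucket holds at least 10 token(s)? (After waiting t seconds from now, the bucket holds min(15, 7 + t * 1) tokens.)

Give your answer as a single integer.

Need 7 + t * 1 >= 10, so t >= 3/1.
Smallest integer t = ceil(3/1) = 3.

Answer: 3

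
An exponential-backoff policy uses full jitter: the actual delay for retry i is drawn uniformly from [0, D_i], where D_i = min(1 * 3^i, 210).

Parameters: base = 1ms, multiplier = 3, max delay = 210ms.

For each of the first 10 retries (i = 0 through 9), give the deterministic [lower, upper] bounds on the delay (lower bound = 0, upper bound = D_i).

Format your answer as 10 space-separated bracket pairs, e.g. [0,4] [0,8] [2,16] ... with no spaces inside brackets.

Answer: [0,1] [0,3] [0,9] [0,27] [0,81] [0,210] [0,210] [0,210] [0,210] [0,210]

Derivation:
Computing bounds per retry:
  i=0: D_i=min(1*3^0,210)=1, bounds=[0,1]
  i=1: D_i=min(1*3^1,210)=3, bounds=[0,3]
  i=2: D_i=min(1*3^2,210)=9, bounds=[0,9]
  i=3: D_i=min(1*3^3,210)=27, bounds=[0,27]
  i=4: D_i=min(1*3^4,210)=81, bounds=[0,81]
  i=5: D_i=min(1*3^5,210)=210, bounds=[0,210]
  i=6: D_i=min(1*3^6,210)=210, bounds=[0,210]
  i=7: D_i=min(1*3^7,210)=210, bounds=[0,210]
  i=8: D_i=min(1*3^8,210)=210, bounds=[0,210]
  i=9: D_i=min(1*3^9,210)=210, bounds=[0,210]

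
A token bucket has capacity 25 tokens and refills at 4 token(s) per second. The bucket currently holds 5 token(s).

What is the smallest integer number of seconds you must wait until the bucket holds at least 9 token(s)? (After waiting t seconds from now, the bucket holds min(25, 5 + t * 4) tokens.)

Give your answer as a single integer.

Answer: 1

Derivation:
Need 5 + t * 4 >= 9, so t >= 4/4.
Smallest integer t = ceil(4/4) = 1.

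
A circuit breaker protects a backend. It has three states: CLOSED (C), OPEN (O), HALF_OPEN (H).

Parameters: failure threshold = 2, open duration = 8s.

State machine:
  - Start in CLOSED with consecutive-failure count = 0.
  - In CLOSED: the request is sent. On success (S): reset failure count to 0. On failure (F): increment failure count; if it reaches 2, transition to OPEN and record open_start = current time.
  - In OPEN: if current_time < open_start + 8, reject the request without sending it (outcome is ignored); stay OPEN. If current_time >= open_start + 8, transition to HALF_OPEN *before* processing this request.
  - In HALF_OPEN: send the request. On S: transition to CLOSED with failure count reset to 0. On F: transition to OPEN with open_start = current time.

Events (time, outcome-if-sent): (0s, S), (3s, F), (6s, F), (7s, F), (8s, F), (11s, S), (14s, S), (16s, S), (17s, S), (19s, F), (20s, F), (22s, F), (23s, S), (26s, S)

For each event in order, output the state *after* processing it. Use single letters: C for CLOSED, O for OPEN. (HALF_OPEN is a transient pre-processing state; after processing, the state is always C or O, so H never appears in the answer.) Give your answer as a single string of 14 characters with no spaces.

Answer: CCOOOOCCCCOOOO

Derivation:
State after each event:
  event#1 t=0s outcome=S: state=CLOSED
  event#2 t=3s outcome=F: state=CLOSED
  event#3 t=6s outcome=F: state=OPEN
  event#4 t=7s outcome=F: state=OPEN
  event#5 t=8s outcome=F: state=OPEN
  event#6 t=11s outcome=S: state=OPEN
  event#7 t=14s outcome=S: state=CLOSED
  event#8 t=16s outcome=S: state=CLOSED
  event#9 t=17s outcome=S: state=CLOSED
  event#10 t=19s outcome=F: state=CLOSED
  event#11 t=20s outcome=F: state=OPEN
  event#12 t=22s outcome=F: state=OPEN
  event#13 t=23s outcome=S: state=OPEN
  event#14 t=26s outcome=S: state=OPEN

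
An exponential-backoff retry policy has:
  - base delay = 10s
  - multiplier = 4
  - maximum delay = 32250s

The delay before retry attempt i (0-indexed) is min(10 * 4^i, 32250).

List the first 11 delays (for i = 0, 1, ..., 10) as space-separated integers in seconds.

Computing each delay:
  i=0: min(10*4^0, 32250) = 10
  i=1: min(10*4^1, 32250) = 40
  i=2: min(10*4^2, 32250) = 160
  i=3: min(10*4^3, 32250) = 640
  i=4: min(10*4^4, 32250) = 2560
  i=5: min(10*4^5, 32250) = 10240
  i=6: min(10*4^6, 32250) = 32250
  i=7: min(10*4^7, 32250) = 32250
  i=8: min(10*4^8, 32250) = 32250
  i=9: min(10*4^9, 32250) = 32250
  i=10: min(10*4^10, 32250) = 32250

Answer: 10 40 160 640 2560 10240 32250 32250 32250 32250 32250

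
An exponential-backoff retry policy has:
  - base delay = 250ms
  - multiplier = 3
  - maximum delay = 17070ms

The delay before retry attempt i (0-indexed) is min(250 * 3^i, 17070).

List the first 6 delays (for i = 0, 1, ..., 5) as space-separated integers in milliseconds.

Computing each delay:
  i=0: min(250*3^0, 17070) = 250
  i=1: min(250*3^1, 17070) = 750
  i=2: min(250*3^2, 17070) = 2250
  i=3: min(250*3^3, 17070) = 6750
  i=4: min(250*3^4, 17070) = 17070
  i=5: min(250*3^5, 17070) = 17070

Answer: 250 750 2250 6750 17070 17070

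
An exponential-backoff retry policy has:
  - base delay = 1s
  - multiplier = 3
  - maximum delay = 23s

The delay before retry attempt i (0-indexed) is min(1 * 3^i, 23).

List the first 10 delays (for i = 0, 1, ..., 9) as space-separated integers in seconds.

Answer: 1 3 9 23 23 23 23 23 23 23

Derivation:
Computing each delay:
  i=0: min(1*3^0, 23) = 1
  i=1: min(1*3^1, 23) = 3
  i=2: min(1*3^2, 23) = 9
  i=3: min(1*3^3, 23) = 23
  i=4: min(1*3^4, 23) = 23
  i=5: min(1*3^5, 23) = 23
  i=6: min(1*3^6, 23) = 23
  i=7: min(1*3^7, 23) = 23
  i=8: min(1*3^8, 23) = 23
  i=9: min(1*3^9, 23) = 23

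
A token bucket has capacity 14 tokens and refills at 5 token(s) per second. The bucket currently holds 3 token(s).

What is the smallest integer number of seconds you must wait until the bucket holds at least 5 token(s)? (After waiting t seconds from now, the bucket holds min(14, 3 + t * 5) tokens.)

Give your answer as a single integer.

Need 3 + t * 5 >= 5, so t >= 2/5.
Smallest integer t = ceil(2/5) = 1.

Answer: 1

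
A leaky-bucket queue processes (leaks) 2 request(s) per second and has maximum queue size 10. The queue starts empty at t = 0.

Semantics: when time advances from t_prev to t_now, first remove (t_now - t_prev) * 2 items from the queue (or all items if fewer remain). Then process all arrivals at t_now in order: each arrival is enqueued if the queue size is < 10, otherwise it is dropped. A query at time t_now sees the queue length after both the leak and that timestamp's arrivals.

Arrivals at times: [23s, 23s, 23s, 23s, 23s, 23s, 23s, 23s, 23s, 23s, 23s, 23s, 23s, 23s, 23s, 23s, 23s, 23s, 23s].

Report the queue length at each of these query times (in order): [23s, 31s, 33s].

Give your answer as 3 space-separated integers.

Queue lengths at query times:
  query t=23s: backlog = 10
  query t=31s: backlog = 0
  query t=33s: backlog = 0

Answer: 10 0 0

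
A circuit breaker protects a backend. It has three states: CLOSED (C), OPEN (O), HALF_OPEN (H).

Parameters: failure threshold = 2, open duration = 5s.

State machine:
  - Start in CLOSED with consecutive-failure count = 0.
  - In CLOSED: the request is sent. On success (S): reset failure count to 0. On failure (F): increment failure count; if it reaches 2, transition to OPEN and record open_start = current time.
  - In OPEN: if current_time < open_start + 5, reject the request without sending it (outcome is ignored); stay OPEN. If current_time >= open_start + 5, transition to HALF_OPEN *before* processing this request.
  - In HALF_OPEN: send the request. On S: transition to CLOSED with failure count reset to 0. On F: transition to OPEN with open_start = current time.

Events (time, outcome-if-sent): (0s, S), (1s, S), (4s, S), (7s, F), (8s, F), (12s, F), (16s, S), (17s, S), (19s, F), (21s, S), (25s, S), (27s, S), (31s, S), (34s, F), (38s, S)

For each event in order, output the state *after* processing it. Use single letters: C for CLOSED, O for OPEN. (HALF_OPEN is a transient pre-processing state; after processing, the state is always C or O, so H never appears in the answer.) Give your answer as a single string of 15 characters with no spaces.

State after each event:
  event#1 t=0s outcome=S: state=CLOSED
  event#2 t=1s outcome=S: state=CLOSED
  event#3 t=4s outcome=S: state=CLOSED
  event#4 t=7s outcome=F: state=CLOSED
  event#5 t=8s outcome=F: state=OPEN
  event#6 t=12s outcome=F: state=OPEN
  event#7 t=16s outcome=S: state=CLOSED
  event#8 t=17s outcome=S: state=CLOSED
  event#9 t=19s outcome=F: state=CLOSED
  event#10 t=21s outcome=S: state=CLOSED
  event#11 t=25s outcome=S: state=CLOSED
  event#12 t=27s outcome=S: state=CLOSED
  event#13 t=31s outcome=S: state=CLOSED
  event#14 t=34s outcome=F: state=CLOSED
  event#15 t=38s outcome=S: state=CLOSED

Answer: CCCCOOCCCCCCCCC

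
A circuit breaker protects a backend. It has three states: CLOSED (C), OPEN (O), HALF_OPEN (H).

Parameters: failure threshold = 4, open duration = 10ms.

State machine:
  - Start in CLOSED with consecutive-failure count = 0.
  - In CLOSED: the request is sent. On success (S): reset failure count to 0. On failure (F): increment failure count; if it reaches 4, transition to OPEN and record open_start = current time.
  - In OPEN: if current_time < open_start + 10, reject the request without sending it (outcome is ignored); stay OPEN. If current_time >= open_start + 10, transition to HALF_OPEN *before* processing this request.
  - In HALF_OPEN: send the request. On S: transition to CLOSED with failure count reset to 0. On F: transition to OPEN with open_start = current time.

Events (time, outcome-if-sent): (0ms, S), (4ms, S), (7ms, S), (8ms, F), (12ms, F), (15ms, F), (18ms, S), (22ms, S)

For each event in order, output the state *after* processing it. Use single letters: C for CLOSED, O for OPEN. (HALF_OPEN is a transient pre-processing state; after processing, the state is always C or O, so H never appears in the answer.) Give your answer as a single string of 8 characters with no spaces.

State after each event:
  event#1 t=0ms outcome=S: state=CLOSED
  event#2 t=4ms outcome=S: state=CLOSED
  event#3 t=7ms outcome=S: state=CLOSED
  event#4 t=8ms outcome=F: state=CLOSED
  event#5 t=12ms outcome=F: state=CLOSED
  event#6 t=15ms outcome=F: state=CLOSED
  event#7 t=18ms outcome=S: state=CLOSED
  event#8 t=22ms outcome=S: state=CLOSED

Answer: CCCCCCCC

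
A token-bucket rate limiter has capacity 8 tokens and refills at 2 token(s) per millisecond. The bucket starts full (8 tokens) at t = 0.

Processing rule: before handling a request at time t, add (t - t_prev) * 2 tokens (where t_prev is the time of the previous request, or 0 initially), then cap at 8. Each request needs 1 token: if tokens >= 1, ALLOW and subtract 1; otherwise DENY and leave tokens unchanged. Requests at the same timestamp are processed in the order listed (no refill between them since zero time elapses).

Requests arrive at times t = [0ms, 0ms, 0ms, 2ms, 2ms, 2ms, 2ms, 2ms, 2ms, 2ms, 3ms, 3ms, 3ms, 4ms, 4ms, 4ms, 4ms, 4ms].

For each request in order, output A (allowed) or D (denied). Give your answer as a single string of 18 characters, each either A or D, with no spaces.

Simulating step by step:
  req#1 t=0ms: ALLOW
  req#2 t=0ms: ALLOW
  req#3 t=0ms: ALLOW
  req#4 t=2ms: ALLOW
  req#5 t=2ms: ALLOW
  req#6 t=2ms: ALLOW
  req#7 t=2ms: ALLOW
  req#8 t=2ms: ALLOW
  req#9 t=2ms: ALLOW
  req#10 t=2ms: ALLOW
  req#11 t=3ms: ALLOW
  req#12 t=3ms: ALLOW
  req#13 t=3ms: ALLOW
  req#14 t=4ms: ALLOW
  req#15 t=4ms: ALLOW
  req#16 t=4ms: DENY
  req#17 t=4ms: DENY
  req#18 t=4ms: DENY

Answer: AAAAAAAAAAAAAAADDD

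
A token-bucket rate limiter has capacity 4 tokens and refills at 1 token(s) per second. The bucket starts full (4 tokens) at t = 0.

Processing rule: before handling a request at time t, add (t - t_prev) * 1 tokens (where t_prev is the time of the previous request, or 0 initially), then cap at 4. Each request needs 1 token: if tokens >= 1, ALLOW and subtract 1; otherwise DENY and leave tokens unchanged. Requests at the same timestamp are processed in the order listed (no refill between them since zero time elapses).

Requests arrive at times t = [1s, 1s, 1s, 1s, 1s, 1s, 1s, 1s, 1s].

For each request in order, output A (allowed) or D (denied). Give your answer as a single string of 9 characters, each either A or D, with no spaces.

Answer: AAAADDDDD

Derivation:
Simulating step by step:
  req#1 t=1s: ALLOW
  req#2 t=1s: ALLOW
  req#3 t=1s: ALLOW
  req#4 t=1s: ALLOW
  req#5 t=1s: DENY
  req#6 t=1s: DENY
  req#7 t=1s: DENY
  req#8 t=1s: DENY
  req#9 t=1s: DENY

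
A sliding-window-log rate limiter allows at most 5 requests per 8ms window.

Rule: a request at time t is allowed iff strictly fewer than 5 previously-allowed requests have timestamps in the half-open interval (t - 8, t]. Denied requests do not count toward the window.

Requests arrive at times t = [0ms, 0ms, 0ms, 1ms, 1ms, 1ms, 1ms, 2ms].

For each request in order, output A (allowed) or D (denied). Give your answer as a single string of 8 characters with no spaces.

Tracking allowed requests in the window:
  req#1 t=0ms: ALLOW
  req#2 t=0ms: ALLOW
  req#3 t=0ms: ALLOW
  req#4 t=1ms: ALLOW
  req#5 t=1ms: ALLOW
  req#6 t=1ms: DENY
  req#7 t=1ms: DENY
  req#8 t=2ms: DENY

Answer: AAAAADDD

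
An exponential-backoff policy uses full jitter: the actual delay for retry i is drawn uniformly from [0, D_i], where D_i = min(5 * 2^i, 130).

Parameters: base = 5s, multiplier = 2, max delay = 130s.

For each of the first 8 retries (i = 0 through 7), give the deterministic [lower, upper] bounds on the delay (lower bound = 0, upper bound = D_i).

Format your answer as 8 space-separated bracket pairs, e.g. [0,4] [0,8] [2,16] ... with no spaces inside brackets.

Answer: [0,5] [0,10] [0,20] [0,40] [0,80] [0,130] [0,130] [0,130]

Derivation:
Computing bounds per retry:
  i=0: D_i=min(5*2^0,130)=5, bounds=[0,5]
  i=1: D_i=min(5*2^1,130)=10, bounds=[0,10]
  i=2: D_i=min(5*2^2,130)=20, bounds=[0,20]
  i=3: D_i=min(5*2^3,130)=40, bounds=[0,40]
  i=4: D_i=min(5*2^4,130)=80, bounds=[0,80]
  i=5: D_i=min(5*2^5,130)=130, bounds=[0,130]
  i=6: D_i=min(5*2^6,130)=130, bounds=[0,130]
  i=7: D_i=min(5*2^7,130)=130, bounds=[0,130]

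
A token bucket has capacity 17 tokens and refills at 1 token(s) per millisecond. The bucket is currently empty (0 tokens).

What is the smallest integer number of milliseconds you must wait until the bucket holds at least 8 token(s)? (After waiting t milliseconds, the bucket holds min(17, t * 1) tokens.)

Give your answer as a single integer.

Answer: 8

Derivation:
Need t * 1 >= 8, so t >= 8/1.
Smallest integer t = ceil(8/1) = 8.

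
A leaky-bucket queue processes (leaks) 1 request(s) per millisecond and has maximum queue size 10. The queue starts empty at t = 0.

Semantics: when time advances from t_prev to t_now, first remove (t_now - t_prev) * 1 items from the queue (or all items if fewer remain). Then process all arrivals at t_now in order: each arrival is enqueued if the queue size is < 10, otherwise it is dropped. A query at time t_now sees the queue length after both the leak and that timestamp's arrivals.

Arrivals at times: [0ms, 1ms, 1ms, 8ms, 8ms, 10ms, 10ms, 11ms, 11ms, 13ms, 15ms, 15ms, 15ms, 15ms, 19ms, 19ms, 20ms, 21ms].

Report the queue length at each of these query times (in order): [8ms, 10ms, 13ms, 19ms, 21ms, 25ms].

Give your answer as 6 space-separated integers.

Answer: 2 2 2 2 2 0

Derivation:
Queue lengths at query times:
  query t=8ms: backlog = 2
  query t=10ms: backlog = 2
  query t=13ms: backlog = 2
  query t=19ms: backlog = 2
  query t=21ms: backlog = 2
  query t=25ms: backlog = 0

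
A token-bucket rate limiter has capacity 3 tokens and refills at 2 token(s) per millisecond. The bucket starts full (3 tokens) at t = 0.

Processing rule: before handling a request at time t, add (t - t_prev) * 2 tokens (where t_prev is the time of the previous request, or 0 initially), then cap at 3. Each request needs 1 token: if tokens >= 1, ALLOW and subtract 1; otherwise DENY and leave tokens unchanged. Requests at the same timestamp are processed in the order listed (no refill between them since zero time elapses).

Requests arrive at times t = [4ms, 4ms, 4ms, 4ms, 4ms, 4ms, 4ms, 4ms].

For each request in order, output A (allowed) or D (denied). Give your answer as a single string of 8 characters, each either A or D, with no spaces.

Answer: AAADDDDD

Derivation:
Simulating step by step:
  req#1 t=4ms: ALLOW
  req#2 t=4ms: ALLOW
  req#3 t=4ms: ALLOW
  req#4 t=4ms: DENY
  req#5 t=4ms: DENY
  req#6 t=4ms: DENY
  req#7 t=4ms: DENY
  req#8 t=4ms: DENY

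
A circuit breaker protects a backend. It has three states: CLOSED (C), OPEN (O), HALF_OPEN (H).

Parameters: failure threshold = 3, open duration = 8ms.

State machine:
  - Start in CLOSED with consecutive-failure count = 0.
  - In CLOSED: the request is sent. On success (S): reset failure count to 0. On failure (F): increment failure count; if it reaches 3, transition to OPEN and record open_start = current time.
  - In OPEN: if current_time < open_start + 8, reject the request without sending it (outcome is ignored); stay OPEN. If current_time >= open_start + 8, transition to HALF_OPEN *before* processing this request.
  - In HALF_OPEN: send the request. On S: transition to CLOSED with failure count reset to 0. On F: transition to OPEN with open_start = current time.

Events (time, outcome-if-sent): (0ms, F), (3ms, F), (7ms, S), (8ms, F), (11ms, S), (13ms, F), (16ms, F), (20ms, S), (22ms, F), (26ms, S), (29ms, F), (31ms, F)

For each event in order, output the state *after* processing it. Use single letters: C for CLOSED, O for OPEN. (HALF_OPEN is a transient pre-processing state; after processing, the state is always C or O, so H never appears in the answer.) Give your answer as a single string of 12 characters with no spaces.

Answer: CCCCCCCCCCCC

Derivation:
State after each event:
  event#1 t=0ms outcome=F: state=CLOSED
  event#2 t=3ms outcome=F: state=CLOSED
  event#3 t=7ms outcome=S: state=CLOSED
  event#4 t=8ms outcome=F: state=CLOSED
  event#5 t=11ms outcome=S: state=CLOSED
  event#6 t=13ms outcome=F: state=CLOSED
  event#7 t=16ms outcome=F: state=CLOSED
  event#8 t=20ms outcome=S: state=CLOSED
  event#9 t=22ms outcome=F: state=CLOSED
  event#10 t=26ms outcome=S: state=CLOSED
  event#11 t=29ms outcome=F: state=CLOSED
  event#12 t=31ms outcome=F: state=CLOSED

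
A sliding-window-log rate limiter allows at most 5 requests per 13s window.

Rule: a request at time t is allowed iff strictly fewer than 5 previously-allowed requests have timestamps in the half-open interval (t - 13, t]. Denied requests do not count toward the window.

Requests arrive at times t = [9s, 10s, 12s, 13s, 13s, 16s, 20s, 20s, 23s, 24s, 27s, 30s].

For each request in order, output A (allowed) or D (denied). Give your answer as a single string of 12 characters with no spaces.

Tracking allowed requests in the window:
  req#1 t=9s: ALLOW
  req#2 t=10s: ALLOW
  req#3 t=12s: ALLOW
  req#4 t=13s: ALLOW
  req#5 t=13s: ALLOW
  req#6 t=16s: DENY
  req#7 t=20s: DENY
  req#8 t=20s: DENY
  req#9 t=23s: ALLOW
  req#10 t=24s: ALLOW
  req#11 t=27s: ALLOW
  req#12 t=30s: ALLOW

Answer: AAAAADDDAAAA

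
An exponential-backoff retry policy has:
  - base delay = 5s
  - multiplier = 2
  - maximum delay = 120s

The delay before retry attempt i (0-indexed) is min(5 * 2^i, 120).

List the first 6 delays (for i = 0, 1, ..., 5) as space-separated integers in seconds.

Computing each delay:
  i=0: min(5*2^0, 120) = 5
  i=1: min(5*2^1, 120) = 10
  i=2: min(5*2^2, 120) = 20
  i=3: min(5*2^3, 120) = 40
  i=4: min(5*2^4, 120) = 80
  i=5: min(5*2^5, 120) = 120

Answer: 5 10 20 40 80 120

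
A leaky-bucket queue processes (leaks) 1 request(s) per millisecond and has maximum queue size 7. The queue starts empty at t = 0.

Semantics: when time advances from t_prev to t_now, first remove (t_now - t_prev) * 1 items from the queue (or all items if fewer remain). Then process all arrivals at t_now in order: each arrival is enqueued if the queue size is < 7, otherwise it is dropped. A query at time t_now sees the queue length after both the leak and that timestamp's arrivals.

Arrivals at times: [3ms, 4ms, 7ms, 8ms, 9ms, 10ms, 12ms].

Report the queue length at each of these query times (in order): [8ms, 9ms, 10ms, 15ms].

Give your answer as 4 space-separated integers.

Queue lengths at query times:
  query t=8ms: backlog = 1
  query t=9ms: backlog = 1
  query t=10ms: backlog = 1
  query t=15ms: backlog = 0

Answer: 1 1 1 0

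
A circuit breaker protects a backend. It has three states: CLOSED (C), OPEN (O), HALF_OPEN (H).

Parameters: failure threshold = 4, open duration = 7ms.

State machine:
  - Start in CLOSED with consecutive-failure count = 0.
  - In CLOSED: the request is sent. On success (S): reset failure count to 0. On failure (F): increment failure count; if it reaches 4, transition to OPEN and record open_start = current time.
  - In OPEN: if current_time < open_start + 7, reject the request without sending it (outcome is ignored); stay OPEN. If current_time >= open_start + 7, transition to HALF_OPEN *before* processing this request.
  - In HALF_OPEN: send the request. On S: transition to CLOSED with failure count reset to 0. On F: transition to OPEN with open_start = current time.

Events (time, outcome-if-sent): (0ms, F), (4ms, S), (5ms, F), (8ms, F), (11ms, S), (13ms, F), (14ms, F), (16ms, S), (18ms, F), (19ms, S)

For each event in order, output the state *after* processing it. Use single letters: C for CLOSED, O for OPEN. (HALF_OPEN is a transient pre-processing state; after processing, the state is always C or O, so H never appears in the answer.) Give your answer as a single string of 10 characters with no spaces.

Answer: CCCCCCCCCC

Derivation:
State after each event:
  event#1 t=0ms outcome=F: state=CLOSED
  event#2 t=4ms outcome=S: state=CLOSED
  event#3 t=5ms outcome=F: state=CLOSED
  event#4 t=8ms outcome=F: state=CLOSED
  event#5 t=11ms outcome=S: state=CLOSED
  event#6 t=13ms outcome=F: state=CLOSED
  event#7 t=14ms outcome=F: state=CLOSED
  event#8 t=16ms outcome=S: state=CLOSED
  event#9 t=18ms outcome=F: state=CLOSED
  event#10 t=19ms outcome=S: state=CLOSED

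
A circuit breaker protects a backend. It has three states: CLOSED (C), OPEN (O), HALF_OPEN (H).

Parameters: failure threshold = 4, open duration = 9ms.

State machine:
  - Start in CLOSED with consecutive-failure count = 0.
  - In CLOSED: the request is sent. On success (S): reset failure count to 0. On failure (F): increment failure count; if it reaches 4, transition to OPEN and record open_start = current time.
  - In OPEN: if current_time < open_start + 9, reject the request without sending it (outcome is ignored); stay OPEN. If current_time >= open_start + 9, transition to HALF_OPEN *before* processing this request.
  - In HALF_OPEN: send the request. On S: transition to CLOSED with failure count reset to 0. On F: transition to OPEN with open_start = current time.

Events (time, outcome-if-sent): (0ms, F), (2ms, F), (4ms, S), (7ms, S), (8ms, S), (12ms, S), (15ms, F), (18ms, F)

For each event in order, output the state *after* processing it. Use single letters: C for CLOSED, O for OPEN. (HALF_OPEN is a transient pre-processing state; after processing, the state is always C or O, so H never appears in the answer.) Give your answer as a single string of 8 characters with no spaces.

Answer: CCCCCCCC

Derivation:
State after each event:
  event#1 t=0ms outcome=F: state=CLOSED
  event#2 t=2ms outcome=F: state=CLOSED
  event#3 t=4ms outcome=S: state=CLOSED
  event#4 t=7ms outcome=S: state=CLOSED
  event#5 t=8ms outcome=S: state=CLOSED
  event#6 t=12ms outcome=S: state=CLOSED
  event#7 t=15ms outcome=F: state=CLOSED
  event#8 t=18ms outcome=F: state=CLOSED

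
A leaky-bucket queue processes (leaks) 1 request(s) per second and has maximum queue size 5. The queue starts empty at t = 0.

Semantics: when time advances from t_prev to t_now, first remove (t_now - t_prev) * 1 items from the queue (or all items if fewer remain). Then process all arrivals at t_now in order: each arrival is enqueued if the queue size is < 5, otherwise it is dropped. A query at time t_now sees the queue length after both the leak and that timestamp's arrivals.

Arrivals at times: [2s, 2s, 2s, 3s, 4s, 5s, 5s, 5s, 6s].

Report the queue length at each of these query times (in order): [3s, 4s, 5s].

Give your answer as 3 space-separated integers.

Answer: 3 3 5

Derivation:
Queue lengths at query times:
  query t=3s: backlog = 3
  query t=4s: backlog = 3
  query t=5s: backlog = 5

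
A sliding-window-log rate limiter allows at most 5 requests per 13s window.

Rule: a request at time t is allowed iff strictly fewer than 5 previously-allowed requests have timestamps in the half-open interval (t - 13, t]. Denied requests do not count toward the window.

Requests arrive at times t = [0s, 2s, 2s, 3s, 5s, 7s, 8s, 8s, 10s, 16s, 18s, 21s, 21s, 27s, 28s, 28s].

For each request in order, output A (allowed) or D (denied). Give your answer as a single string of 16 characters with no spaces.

Answer: AAAAADDDDAAAAADD

Derivation:
Tracking allowed requests in the window:
  req#1 t=0s: ALLOW
  req#2 t=2s: ALLOW
  req#3 t=2s: ALLOW
  req#4 t=3s: ALLOW
  req#5 t=5s: ALLOW
  req#6 t=7s: DENY
  req#7 t=8s: DENY
  req#8 t=8s: DENY
  req#9 t=10s: DENY
  req#10 t=16s: ALLOW
  req#11 t=18s: ALLOW
  req#12 t=21s: ALLOW
  req#13 t=21s: ALLOW
  req#14 t=27s: ALLOW
  req#15 t=28s: DENY
  req#16 t=28s: DENY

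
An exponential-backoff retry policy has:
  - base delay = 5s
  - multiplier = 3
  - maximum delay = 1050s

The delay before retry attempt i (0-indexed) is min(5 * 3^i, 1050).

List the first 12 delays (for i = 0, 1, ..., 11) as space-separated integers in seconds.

Answer: 5 15 45 135 405 1050 1050 1050 1050 1050 1050 1050

Derivation:
Computing each delay:
  i=0: min(5*3^0, 1050) = 5
  i=1: min(5*3^1, 1050) = 15
  i=2: min(5*3^2, 1050) = 45
  i=3: min(5*3^3, 1050) = 135
  i=4: min(5*3^4, 1050) = 405
  i=5: min(5*3^5, 1050) = 1050
  i=6: min(5*3^6, 1050) = 1050
  i=7: min(5*3^7, 1050) = 1050
  i=8: min(5*3^8, 1050) = 1050
  i=9: min(5*3^9, 1050) = 1050
  i=10: min(5*3^10, 1050) = 1050
  i=11: min(5*3^11, 1050) = 1050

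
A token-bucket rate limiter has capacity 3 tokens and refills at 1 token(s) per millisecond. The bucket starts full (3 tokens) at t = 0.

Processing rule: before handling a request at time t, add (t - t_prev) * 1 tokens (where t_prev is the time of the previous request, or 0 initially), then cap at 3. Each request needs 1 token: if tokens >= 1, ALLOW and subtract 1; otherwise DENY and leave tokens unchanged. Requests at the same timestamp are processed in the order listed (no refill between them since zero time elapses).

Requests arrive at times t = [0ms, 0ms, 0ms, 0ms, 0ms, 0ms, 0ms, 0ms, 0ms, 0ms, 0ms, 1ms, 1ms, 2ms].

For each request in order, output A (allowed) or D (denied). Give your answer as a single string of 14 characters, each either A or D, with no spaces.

Simulating step by step:
  req#1 t=0ms: ALLOW
  req#2 t=0ms: ALLOW
  req#3 t=0ms: ALLOW
  req#4 t=0ms: DENY
  req#5 t=0ms: DENY
  req#6 t=0ms: DENY
  req#7 t=0ms: DENY
  req#8 t=0ms: DENY
  req#9 t=0ms: DENY
  req#10 t=0ms: DENY
  req#11 t=0ms: DENY
  req#12 t=1ms: ALLOW
  req#13 t=1ms: DENY
  req#14 t=2ms: ALLOW

Answer: AAADDDDDDDDADA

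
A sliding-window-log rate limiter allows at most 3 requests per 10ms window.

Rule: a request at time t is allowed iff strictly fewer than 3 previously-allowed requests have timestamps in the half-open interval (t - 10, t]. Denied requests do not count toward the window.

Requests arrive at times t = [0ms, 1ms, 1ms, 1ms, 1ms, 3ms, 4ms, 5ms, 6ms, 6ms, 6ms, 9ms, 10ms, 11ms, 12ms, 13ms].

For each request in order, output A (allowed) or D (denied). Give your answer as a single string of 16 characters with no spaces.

Answer: AAADDDDDDDDDAAAD

Derivation:
Tracking allowed requests in the window:
  req#1 t=0ms: ALLOW
  req#2 t=1ms: ALLOW
  req#3 t=1ms: ALLOW
  req#4 t=1ms: DENY
  req#5 t=1ms: DENY
  req#6 t=3ms: DENY
  req#7 t=4ms: DENY
  req#8 t=5ms: DENY
  req#9 t=6ms: DENY
  req#10 t=6ms: DENY
  req#11 t=6ms: DENY
  req#12 t=9ms: DENY
  req#13 t=10ms: ALLOW
  req#14 t=11ms: ALLOW
  req#15 t=12ms: ALLOW
  req#16 t=13ms: DENY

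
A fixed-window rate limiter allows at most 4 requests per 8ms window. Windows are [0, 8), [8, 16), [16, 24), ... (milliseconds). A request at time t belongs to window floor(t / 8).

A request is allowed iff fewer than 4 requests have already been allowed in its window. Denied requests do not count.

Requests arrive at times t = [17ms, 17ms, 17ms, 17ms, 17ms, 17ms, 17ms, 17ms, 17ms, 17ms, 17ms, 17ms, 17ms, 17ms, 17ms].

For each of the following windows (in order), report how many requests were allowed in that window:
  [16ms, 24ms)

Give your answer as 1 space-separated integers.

Processing requests:
  req#1 t=17ms (window 2): ALLOW
  req#2 t=17ms (window 2): ALLOW
  req#3 t=17ms (window 2): ALLOW
  req#4 t=17ms (window 2): ALLOW
  req#5 t=17ms (window 2): DENY
  req#6 t=17ms (window 2): DENY
  req#7 t=17ms (window 2): DENY
  req#8 t=17ms (window 2): DENY
  req#9 t=17ms (window 2): DENY
  req#10 t=17ms (window 2): DENY
  req#11 t=17ms (window 2): DENY
  req#12 t=17ms (window 2): DENY
  req#13 t=17ms (window 2): DENY
  req#14 t=17ms (window 2): DENY
  req#15 t=17ms (window 2): DENY

Allowed counts by window: 4

Answer: 4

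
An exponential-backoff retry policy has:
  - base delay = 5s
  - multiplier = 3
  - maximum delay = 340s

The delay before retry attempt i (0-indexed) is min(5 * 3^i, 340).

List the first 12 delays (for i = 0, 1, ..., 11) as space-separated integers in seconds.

Answer: 5 15 45 135 340 340 340 340 340 340 340 340

Derivation:
Computing each delay:
  i=0: min(5*3^0, 340) = 5
  i=1: min(5*3^1, 340) = 15
  i=2: min(5*3^2, 340) = 45
  i=3: min(5*3^3, 340) = 135
  i=4: min(5*3^4, 340) = 340
  i=5: min(5*3^5, 340) = 340
  i=6: min(5*3^6, 340) = 340
  i=7: min(5*3^7, 340) = 340
  i=8: min(5*3^8, 340) = 340
  i=9: min(5*3^9, 340) = 340
  i=10: min(5*3^10, 340) = 340
  i=11: min(5*3^11, 340) = 340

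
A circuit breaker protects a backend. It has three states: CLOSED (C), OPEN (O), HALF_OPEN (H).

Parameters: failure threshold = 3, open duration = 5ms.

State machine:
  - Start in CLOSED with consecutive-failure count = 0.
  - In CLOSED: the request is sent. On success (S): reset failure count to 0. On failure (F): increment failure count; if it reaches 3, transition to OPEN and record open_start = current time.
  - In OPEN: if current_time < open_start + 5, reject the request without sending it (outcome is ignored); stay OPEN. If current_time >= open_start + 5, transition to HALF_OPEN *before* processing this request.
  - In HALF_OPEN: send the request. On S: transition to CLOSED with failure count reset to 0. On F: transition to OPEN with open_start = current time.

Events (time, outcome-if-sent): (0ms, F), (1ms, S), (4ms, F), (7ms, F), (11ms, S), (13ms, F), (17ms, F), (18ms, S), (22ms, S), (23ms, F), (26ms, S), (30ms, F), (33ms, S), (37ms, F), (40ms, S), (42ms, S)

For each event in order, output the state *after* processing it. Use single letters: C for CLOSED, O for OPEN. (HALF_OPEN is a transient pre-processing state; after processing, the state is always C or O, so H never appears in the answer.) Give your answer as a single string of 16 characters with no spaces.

Answer: CCCCCCCCCCCCCCCC

Derivation:
State after each event:
  event#1 t=0ms outcome=F: state=CLOSED
  event#2 t=1ms outcome=S: state=CLOSED
  event#3 t=4ms outcome=F: state=CLOSED
  event#4 t=7ms outcome=F: state=CLOSED
  event#5 t=11ms outcome=S: state=CLOSED
  event#6 t=13ms outcome=F: state=CLOSED
  event#7 t=17ms outcome=F: state=CLOSED
  event#8 t=18ms outcome=S: state=CLOSED
  event#9 t=22ms outcome=S: state=CLOSED
  event#10 t=23ms outcome=F: state=CLOSED
  event#11 t=26ms outcome=S: state=CLOSED
  event#12 t=30ms outcome=F: state=CLOSED
  event#13 t=33ms outcome=S: state=CLOSED
  event#14 t=37ms outcome=F: state=CLOSED
  event#15 t=40ms outcome=S: state=CLOSED
  event#16 t=42ms outcome=S: state=CLOSED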